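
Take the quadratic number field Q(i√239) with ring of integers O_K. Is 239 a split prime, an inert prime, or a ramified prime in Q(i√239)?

ramifies in O_K

d = -239 ≡ 1 (mod 4), so O_K = ℤ[(1+√-239)/2] and disc(K) = d = -239.
Ramification test: 239 | -239. The prime 239 ramifies in K.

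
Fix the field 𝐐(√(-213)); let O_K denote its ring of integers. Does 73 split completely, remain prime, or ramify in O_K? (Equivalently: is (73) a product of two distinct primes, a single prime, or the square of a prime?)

splits completely

-213 mod 4 = 3, hence disc K = 4·(-213) = -852 and O_K = ℤ[√-213].
Since gcd(73, -852) = 1 the prime 73 does not ramify.
Legendre symbol by Euler's criterion: (-213/73) ≡ (-213)^36 ≡ 1 (mod 73), i.e. (-213/73) = 1.
Legendre symbol 1 ⇒ 73 is split.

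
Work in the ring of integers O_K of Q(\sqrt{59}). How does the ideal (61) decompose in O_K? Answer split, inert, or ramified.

d = 59 ≡ 3 (mod 4), so O_K = ℤ[√59] and disc(K) = 4d = 236.
61 ∤ 236, so 61 is unramified.
Euler's criterion: 59^30 mod 61 = 60. Thus (59|61) = -1.
d is a non-residue mod p, hence 61 remains inert in O_K.

61 remains inert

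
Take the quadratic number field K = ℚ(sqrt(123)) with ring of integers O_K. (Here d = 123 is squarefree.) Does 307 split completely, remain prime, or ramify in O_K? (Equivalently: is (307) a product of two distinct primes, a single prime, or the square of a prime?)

inert

d = 123 ≡ 3 (mod 4), so O_K = ℤ[√123] and disc(K) = 4d = 492.
disc(K) = 492 is not divisible by 307; 307 is unramified.
(123/307) = 123^153 mod 307 = 306, giving Legendre symbol -1.
Legendre symbol -1 ⇒ 307 is inert.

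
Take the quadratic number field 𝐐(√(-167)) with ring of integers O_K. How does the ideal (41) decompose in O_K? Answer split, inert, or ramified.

-167 mod 4 = 1, hence disc K = -167 and O_K = ℤ[(1+√-167)/2].
Since gcd(41, -167) = 1 the prime 41 does not ramify.
(-167/41) = 38^20 mod 41 = 40, giving Legendre symbol -1.
d is a non-residue mod p, hence 41 remains inert in O_K.

p is inert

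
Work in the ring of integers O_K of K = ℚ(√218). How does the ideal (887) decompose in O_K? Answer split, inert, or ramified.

d = 218 ≡ 2 (mod 4), so O_K = ℤ[√218] and disc(K) = 4d = 872.
disc(K) = 872 is not divisible by 887; 887 is unramified.
Compute (218/887) via Euler: 218^((887-1)/2) mod 887 = 1, so (218/887) = 1.
(218/887) = 1, so 887 splits.

p splits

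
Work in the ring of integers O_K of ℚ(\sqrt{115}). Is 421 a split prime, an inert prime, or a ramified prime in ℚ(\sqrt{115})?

d = 115 ≡ 3 (mod 4), so O_K = ℤ[√115] and disc(K) = 4d = 460.
421 ∤ 460, so 421 is unramified.
Legendre symbol by Euler's criterion: (115/421) ≡ 115^210 ≡ 420 (mod 421), i.e. (115/421) = -1.
(115/421) = -1, so 421 is inert.

inert — (421) stays prime in O_K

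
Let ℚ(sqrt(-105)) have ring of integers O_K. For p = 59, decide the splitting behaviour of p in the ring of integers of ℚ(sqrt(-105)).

inert — (59) stays prime in O_K

Since -105 ≢ 1 mod 4, the ring of integers is ℤ[√-105] with discriminant 4·(-105) = -420.
59 ∤ -420, so 59 is unramified.
Legendre symbol by Euler's criterion: (-105/59) ≡ (-105)^29 ≡ 58 (mod 59), i.e. (-105/59) = -1.
(-105/59) = -1, so 59 is inert.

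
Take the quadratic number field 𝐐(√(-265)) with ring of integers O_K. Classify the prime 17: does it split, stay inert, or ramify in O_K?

17 remains inert

d = -265 ≡ 3 (mod 4), so O_K = ℤ[√-265] and disc(K) = 4d = -1060.
disc(K) = -1060 is not divisible by 17; 17 is unramified.
(-265/17) = 7^8 mod 17 = 16, giving Legendre symbol -1.
Legendre symbol -1 ⇒ 17 is inert.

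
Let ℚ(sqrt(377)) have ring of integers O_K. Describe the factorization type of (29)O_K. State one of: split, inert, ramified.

Since 377 ≡ 1 mod 4, the ring of integers is ℤ[(1+√377)/2] with discriminant 377.
disc(K) = 377 = 29·13, so p = 29 is ramified.

ramifies in O_K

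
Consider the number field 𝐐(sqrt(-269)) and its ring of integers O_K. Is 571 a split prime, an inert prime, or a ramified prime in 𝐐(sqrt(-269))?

-269 mod 4 = 3, hence disc K = 4·(-269) = -1076 and O_K = ℤ[√-269].
disc(K) = -1076 is not divisible by 571; 571 is unramified.
Compute (-269/571) via Euler: 302^((571-1)/2) mod 571 = 1, so (-269/571) = 1.
d is a quadratic residue mod p, hence 571 splits in O_K.

split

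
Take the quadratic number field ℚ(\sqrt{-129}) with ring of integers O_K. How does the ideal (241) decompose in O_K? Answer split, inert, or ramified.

remains prime (inert)

Since -129 ≢ 1 mod 4, the ring of integers is ℤ[√-129] with discriminant 4·(-129) = -516.
disc(K) = -516 is not divisible by 241; 241 is unramified.
Legendre symbol by Euler's criterion: (-129/241) ≡ (-129)^120 ≡ 240 (mod 241), i.e. (-129/241) = -1.
(-129/241) = -1, so 241 is inert.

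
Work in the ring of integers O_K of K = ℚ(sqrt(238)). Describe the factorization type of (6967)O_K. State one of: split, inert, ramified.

split — (6967) = 𝔭₁𝔭₂ with 𝔭₁ ≠ 𝔭₂

Since 238 ≢ 1 mod 4, the ring of integers is ℤ[√238] with discriminant 4·238 = 952.
6967 ∤ 952, so 6967 is unramified.
Euler's criterion: 238^3483 mod 6967 = 1. Thus (238|6967) = 1.
Legendre symbol 1 ⇒ 6967 is split.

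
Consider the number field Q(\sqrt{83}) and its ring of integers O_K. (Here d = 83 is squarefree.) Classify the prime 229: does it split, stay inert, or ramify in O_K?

229 splits in O_K

Since 83 ≢ 1 mod 4, the ring of integers is ℤ[√83] with discriminant 4·83 = 332.
Since gcd(229, 332) = 1 the prime 229 does not ramify.
(83/229) = 83^114 mod 229 = 1, giving Legendre symbol 1.
Legendre symbol 1 ⇒ 229 is split.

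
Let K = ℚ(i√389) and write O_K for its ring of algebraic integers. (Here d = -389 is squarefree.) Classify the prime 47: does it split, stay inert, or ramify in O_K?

-389 mod 4 = 3, hence disc K = 4·(-389) = -1556 and O_K = ℤ[√-389].
disc(K) = -1556 is not divisible by 47; 47 is unramified.
(-389/47) = 34^23 mod 47 = 1, giving Legendre symbol 1.
Legendre symbol 1 ⇒ 47 is split.

split — (47) = 𝔭₁𝔭₂ with 𝔭₁ ≠ 𝔭₂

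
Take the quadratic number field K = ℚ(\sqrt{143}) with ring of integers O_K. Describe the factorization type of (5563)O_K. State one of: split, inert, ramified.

Since 143 ≢ 1 mod 4, the ring of integers is ℤ[√143] with discriminant 4·143 = 572.
Since gcd(5563, 572) = 1 the prime 5563 does not ramify.
Compute (143/5563) via Euler: 143^((5563-1)/2) mod 5563 = 1, so (143/5563) = 1.
d is a quadratic residue mod p, hence 5563 splits in O_K.

split — (5563) = 𝔭₁𝔭₂ with 𝔭₁ ≠ 𝔭₂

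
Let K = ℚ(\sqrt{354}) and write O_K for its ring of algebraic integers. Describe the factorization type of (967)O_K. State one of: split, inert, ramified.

Since 354 ≢ 1 mod 4, the ring of integers is ℤ[√354] with discriminant 4·354 = 1416.
Since gcd(967, 1416) = 1 the prime 967 does not ramify.
Legendre symbol by Euler's criterion: (354/967) ≡ 354^483 ≡ 966 (mod 967), i.e. (354/967) = -1.
d is a non-residue mod p, hence 967 remains inert in O_K.

inert — (967) stays prime in O_K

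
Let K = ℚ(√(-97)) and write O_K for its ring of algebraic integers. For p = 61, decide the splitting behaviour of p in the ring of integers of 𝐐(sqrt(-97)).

split

Since -97 ≢ 1 mod 4, the ring of integers is ℤ[√-97] with discriminant 4·(-97) = -388.
disc(K) = -388 is not divisible by 61; 61 is unramified.
(-97/61) = 25^30 mod 61 = 1, giving Legendre symbol 1.
d is a quadratic residue mod p, hence 61 splits in O_K.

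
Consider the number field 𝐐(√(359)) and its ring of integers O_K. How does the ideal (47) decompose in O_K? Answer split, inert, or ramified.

p is inert

d = 359 ≡ 3 (mod 4), so O_K = ℤ[√359] and disc(K) = 4d = 1436.
Since gcd(47, 1436) = 1 the prime 47 does not ramify.
Euler's criterion: 359^23 mod 47 = 46. Thus (359|47) = -1.
Legendre symbol -1 ⇒ 47 is inert.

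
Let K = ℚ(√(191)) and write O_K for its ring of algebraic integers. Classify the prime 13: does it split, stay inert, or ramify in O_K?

Since 191 ≢ 1 mod 4, the ring of integers is ℤ[√191] with discriminant 4·191 = 764.
disc(K) = 764 is not divisible by 13; 13 is unramified.
Compute (191/13) via Euler: 9^((13-1)/2) mod 13 = 1, so (191/13) = 1.
d is a quadratic residue mod p, hence 13 splits in O_K.

p splits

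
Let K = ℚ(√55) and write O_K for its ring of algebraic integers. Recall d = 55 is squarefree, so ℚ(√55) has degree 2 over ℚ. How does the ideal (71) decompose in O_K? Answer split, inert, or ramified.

71 remains inert

d = 55 ≡ 3 (mod 4), so O_K = ℤ[√55] and disc(K) = 4d = 220.
71 ∤ 220, so 71 is unramified.
Legendre symbol by Euler's criterion: (55/71) ≡ 55^35 ≡ 70 (mod 71), i.e. (55/71) = -1.
Legendre symbol -1 ⇒ 71 is inert.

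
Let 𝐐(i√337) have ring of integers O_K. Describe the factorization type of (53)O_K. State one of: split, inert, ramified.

-337 mod 4 = 3, hence disc K = 4·(-337) = -1348 and O_K = ℤ[√-337].
Since gcd(53, -1348) = 1 the prime 53 does not ramify.
Legendre symbol by Euler's criterion: (-337/53) ≡ (-337)^26 ≡ 52 (mod 53), i.e. (-337/53) = -1.
d is a non-residue mod p, hence 53 remains inert in O_K.

inert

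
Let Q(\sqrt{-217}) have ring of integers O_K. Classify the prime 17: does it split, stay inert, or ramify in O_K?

Since -217 ≢ 1 mod 4, the ring of integers is ℤ[√-217] with discriminant 4·(-217) = -868.
17 ∤ -868, so 17 is unramified.
Legendre symbol by Euler's criterion: (-217/17) ≡ (-217)^8 ≡ 1 (mod 17), i.e. (-217/17) = 1.
Legendre symbol 1 ⇒ 17 is split.

17 splits in O_K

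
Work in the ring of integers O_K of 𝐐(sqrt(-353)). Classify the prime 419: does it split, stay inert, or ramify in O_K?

d = -353 ≡ 3 (mod 4), so O_K = ℤ[√-353] and disc(K) = 4d = -1412.
disc(K) = -1412 is not divisible by 419; 419 is unramified.
Legendre symbol by Euler's criterion: (-353/419) ≡ (-353)^209 ≡ 1 (mod 419), i.e. (-353/419) = 1.
d is a quadratic residue mod p, hence 419 splits in O_K.

419 splits in O_K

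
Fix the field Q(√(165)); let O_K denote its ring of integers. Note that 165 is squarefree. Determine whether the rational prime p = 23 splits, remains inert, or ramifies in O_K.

p splits

Since 165 ≡ 1 mod 4, the ring of integers is ℤ[(1+√165)/2] with discriminant 165.
disc(K) = 165 is not divisible by 23; 23 is unramified.
(165/23) = 4^11 mod 23 = 1, giving Legendre symbol 1.
Legendre symbol 1 ⇒ 23 is split.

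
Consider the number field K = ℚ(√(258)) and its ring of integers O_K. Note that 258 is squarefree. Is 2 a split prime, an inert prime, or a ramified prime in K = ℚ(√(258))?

Since 258 ≢ 1 mod 4, the ring of integers is ℤ[√258] with discriminant 4·258 = 1032.
2 divides disc(K) = 1032, so 2 ramifies.

ramified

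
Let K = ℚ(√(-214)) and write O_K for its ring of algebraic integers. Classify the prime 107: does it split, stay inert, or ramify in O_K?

ramified — (107) = 𝔭²

d = -214 ≡ 2 (mod 4), so O_K = ℤ[√-214] and disc(K) = 4d = -856.
Ramification test: 107 | -856. The prime 107 ramifies in K.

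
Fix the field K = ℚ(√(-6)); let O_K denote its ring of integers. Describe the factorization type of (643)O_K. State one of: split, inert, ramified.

d = -6 ≡ 2 (mod 4), so O_K = ℤ[√-6] and disc(K) = 4d = -24.
disc(K) = -24 is not divisible by 643; 643 is unramified.
(-6/643) = 637^321 mod 643 = 642, giving Legendre symbol -1.
Legendre symbol -1 ⇒ 643 is inert.

643 remains inert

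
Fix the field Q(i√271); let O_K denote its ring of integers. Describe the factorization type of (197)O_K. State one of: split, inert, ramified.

inert — (197) stays prime in O_K

d = -271 ≡ 1 (mod 4), so O_K = ℤ[(1+√-271)/2] and disc(K) = d = -271.
197 ∤ -271, so 197 is unramified.
Compute (-271/197) via Euler: 123^((197-1)/2) mod 197 = 196, so (-271/197) = -1.
d is a non-residue mod p, hence 197 remains inert in O_K.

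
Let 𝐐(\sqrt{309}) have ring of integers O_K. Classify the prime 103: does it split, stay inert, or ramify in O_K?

d = 309 ≡ 1 (mod 4), so O_K = ℤ[(1+√309)/2] and disc(K) = d = 309.
103 divides disc(K) = 309, so 103 ramifies.

p ramifies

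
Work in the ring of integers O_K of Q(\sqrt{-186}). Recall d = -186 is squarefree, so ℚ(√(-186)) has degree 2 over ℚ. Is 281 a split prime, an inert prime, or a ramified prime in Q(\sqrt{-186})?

-186 mod 4 = 2, hence disc K = 4·(-186) = -744 and O_K = ℤ[√-186].
281 ∤ -744, so 281 is unramified.
Euler's criterion: (-186)^140 mod 281 = 280. Thus (-186|281) = -1.
d is a non-residue mod p, hence 281 remains inert in O_K.

p is inert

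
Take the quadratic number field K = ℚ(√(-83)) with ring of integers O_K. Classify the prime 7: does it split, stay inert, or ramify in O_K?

d = -83 ≡ 1 (mod 4), so O_K = ℤ[(1+√-83)/2] and disc(K) = d = -83.
disc(K) = -83 is not divisible by 7; 7 is unramified.
Euler's criterion: (-83)^3 mod 7 = 1. Thus (-83|7) = 1.
(-83/7) = 1, so 7 splits.

split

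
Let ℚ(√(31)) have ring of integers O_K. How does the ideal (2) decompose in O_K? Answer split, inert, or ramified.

d = 31 ≡ 3 (mod 4), so O_K = ℤ[√31] and disc(K) = 4d = 124.
disc(K) = 124 = 2·62, so p = 2 is ramified.

p ramifies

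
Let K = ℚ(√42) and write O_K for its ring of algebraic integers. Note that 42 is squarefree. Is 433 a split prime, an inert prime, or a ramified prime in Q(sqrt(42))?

inert — (433) stays prime in O_K

42 mod 4 = 2, hence disc K = 4·42 = 168 and O_K = ℤ[√42].
433 ∤ 168, so 433 is unramified.
Euler's criterion: 42^216 mod 433 = 432. Thus (42|433) = -1.
(42/433) = -1, so 433 is inert.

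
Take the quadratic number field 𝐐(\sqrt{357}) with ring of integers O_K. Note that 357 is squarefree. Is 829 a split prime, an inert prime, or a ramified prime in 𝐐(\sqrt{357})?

d = 357 ≡ 1 (mod 4), so O_K = ℤ[(1+√357)/2] and disc(K) = d = 357.
Since gcd(829, 357) = 1 the prime 829 does not ramify.
Legendre symbol by Euler's criterion: (357/829) ≡ 357^414 ≡ 828 (mod 829), i.e. (357/829) = -1.
(357/829) = -1, so 829 is inert.

remains prime (inert)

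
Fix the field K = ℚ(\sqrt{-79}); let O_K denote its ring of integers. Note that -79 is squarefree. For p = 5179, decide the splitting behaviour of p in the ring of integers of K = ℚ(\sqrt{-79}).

split — (5179) = 𝔭₁𝔭₂ with 𝔭₁ ≠ 𝔭₂

d = -79 ≡ 1 (mod 4), so O_K = ℤ[(1+√-79)/2] and disc(K) = d = -79.
disc(K) = -79 is not divisible by 5179; 5179 is unramified.
(-79/5179) = 5100^2589 mod 5179 = 1, giving Legendre symbol 1.
d is a quadratic residue mod p, hence 5179 splits in O_K.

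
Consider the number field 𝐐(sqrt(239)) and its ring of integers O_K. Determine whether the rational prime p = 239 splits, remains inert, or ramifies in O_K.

Since 239 ≢ 1 mod 4, the ring of integers is ℤ[√239] with discriminant 4·239 = 956.
disc(K) = 956 = 239·4, so p = 239 is ramified.

239 is ramified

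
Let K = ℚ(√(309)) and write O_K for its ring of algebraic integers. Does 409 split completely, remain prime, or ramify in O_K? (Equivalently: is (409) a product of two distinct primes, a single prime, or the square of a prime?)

409 splits in O_K

309 mod 4 = 1, hence disc K = 309 and O_K = ℤ[(1+√309)/2].
409 ∤ 309, so 409 is unramified.
(309/409) = 309^204 mod 409 = 1, giving Legendre symbol 1.
d is a quadratic residue mod p, hence 409 splits in O_K.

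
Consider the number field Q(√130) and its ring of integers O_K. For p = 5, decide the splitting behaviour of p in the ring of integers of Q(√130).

130 mod 4 = 2, hence disc K = 4·130 = 520 and O_K = ℤ[√130].
disc(K) = 520 = 5·104, so p = 5 is ramified.

ramified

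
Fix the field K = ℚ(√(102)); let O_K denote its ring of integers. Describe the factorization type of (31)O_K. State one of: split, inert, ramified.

split

Since 102 ≢ 1 mod 4, the ring of integers is ℤ[√102] with discriminant 4·102 = 408.
disc(K) = 408 is not divisible by 31; 31 is unramified.
Euler's criterion: 102^15 mod 31 = 1. Thus (102|31) = 1.
d is a quadratic residue mod p, hence 31 splits in O_K.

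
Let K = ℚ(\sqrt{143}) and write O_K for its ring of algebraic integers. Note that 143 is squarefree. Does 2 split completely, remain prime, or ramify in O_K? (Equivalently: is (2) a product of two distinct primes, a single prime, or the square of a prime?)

ramified

143 mod 4 = 3, hence disc K = 4·143 = 572 and O_K = ℤ[√143].
2 divides disc(K) = 572, so 2 ramifies.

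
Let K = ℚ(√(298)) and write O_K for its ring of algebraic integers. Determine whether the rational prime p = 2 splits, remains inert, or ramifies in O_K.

ramified

Since 298 ≢ 1 mod 4, the ring of integers is ℤ[√298] with discriminant 4·298 = 1192.
2 divides disc(K) = 1192, so 2 ramifies.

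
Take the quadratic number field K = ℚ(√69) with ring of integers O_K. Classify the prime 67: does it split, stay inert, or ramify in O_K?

69 mod 4 = 1, hence disc K = 69 and O_K = ℤ[(1+√69)/2].
disc(K) = 69 is not divisible by 67; 67 is unramified.
Compute (69/67) via Euler: 2^((67-1)/2) mod 67 = 66, so (69/67) = -1.
(69/67) = -1, so 67 is inert.

inert — (67) stays prime in O_K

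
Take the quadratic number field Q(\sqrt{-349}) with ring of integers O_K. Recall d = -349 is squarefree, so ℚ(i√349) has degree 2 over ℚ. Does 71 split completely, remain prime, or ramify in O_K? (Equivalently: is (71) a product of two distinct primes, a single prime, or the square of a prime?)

p splits

d = -349 ≡ 3 (mod 4), so O_K = ℤ[√-349] and disc(K) = 4d = -1396.
Since gcd(71, -1396) = 1 the prime 71 does not ramify.
(-349/71) = 6^35 mod 71 = 1, giving Legendre symbol 1.
Legendre symbol 1 ⇒ 71 is split.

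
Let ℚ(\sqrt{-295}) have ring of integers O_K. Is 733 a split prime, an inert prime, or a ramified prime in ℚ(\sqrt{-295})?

d = -295 ≡ 1 (mod 4), so O_K = ℤ[(1+√-295)/2] and disc(K) = d = -295.
Since gcd(733, -295) = 1 the prime 733 does not ramify.
Euler's criterion: (-295)^366 mod 733 = 732. Thus (-295|733) = -1.
Legendre symbol -1 ⇒ 733 is inert.

733 remains inert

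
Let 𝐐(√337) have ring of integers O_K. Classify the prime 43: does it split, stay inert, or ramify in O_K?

p splits

d = 337 ≡ 1 (mod 4), so O_K = ℤ[(1+√337)/2] and disc(K) = d = 337.
43 ∤ 337, so 43 is unramified.
Compute (337/43) via Euler: 36^((43-1)/2) mod 43 = 1, so (337/43) = 1.
(337/43) = 1, so 43 splits.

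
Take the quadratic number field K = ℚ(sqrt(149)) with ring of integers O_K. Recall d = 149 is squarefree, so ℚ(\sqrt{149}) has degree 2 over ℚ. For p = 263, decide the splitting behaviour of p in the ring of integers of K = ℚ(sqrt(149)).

Since 149 ≡ 1 mod 4, the ring of integers is ℤ[(1+√149)/2] with discriminant 149.
disc(K) = 149 is not divisible by 263; 263 is unramified.
Compute (149/263) via Euler: 149^((263-1)/2) mod 263 = 1, so (149/263) = 1.
d is a quadratic residue mod p, hence 263 splits in O_K.

split — (263) = 𝔭₁𝔭₂ with 𝔭₁ ≠ 𝔭₂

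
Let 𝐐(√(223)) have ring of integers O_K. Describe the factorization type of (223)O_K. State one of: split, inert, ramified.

Since 223 ≢ 1 mod 4, the ring of integers is ℤ[√223] with discriminant 4·223 = 892.
disc(K) = 892 = 223·4, so p = 223 is ramified.

223 is ramified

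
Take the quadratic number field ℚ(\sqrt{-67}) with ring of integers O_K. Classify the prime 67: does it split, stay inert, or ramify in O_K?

ramified

d = -67 ≡ 1 (mod 4), so O_K = ℤ[(1+√-67)/2] and disc(K) = d = -67.
disc(K) = -67 = 67·(-1), so p = 67 is ramified.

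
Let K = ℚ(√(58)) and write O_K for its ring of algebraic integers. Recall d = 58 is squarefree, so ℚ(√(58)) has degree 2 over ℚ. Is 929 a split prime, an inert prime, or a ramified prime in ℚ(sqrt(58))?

p splits

58 mod 4 = 2, hence disc K = 4·58 = 232 and O_K = ℤ[√58].
disc(K) = 232 is not divisible by 929; 929 is unramified.
Euler's criterion: 58^464 mod 929 = 1. Thus (58|929) = 1.
Legendre symbol 1 ⇒ 929 is split.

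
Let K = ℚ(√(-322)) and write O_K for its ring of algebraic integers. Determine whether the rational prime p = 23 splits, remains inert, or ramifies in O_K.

p ramifies

-322 mod 4 = 2, hence disc K = 4·(-322) = -1288 and O_K = ℤ[√-322].
23 divides disc(K) = -1288, so 23 ramifies.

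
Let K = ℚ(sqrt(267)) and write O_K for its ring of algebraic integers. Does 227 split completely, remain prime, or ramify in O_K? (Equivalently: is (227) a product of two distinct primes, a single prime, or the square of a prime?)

d = 267 ≡ 3 (mod 4), so O_K = ℤ[√267] and disc(K) = 4d = 1068.
227 ∤ 1068, so 227 is unramified.
(267/227) = 40^113 mod 227 = 1, giving Legendre symbol 1.
d is a quadratic residue mod p, hence 227 splits in O_K.

p splits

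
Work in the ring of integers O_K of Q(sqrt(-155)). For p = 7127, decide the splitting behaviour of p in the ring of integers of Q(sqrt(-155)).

d = -155 ≡ 1 (mod 4), so O_K = ℤ[(1+√-155)/2] and disc(K) = d = -155.
disc(K) = -155 is not divisible by 7127; 7127 is unramified.
Euler's criterion: (-155)^3563 mod 7127 = 7126. Thus (-155|7127) = -1.
d is a non-residue mod p, hence 7127 remains inert in O_K.

inert — (7127) stays prime in O_K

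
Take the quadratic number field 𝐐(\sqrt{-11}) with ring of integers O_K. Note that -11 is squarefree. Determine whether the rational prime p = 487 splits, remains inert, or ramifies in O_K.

d = -11 ≡ 1 (mod 4), so O_K = ℤ[(1+√-11)/2] and disc(K) = d = -11.
Since gcd(487, -11) = 1 the prime 487 does not ramify.
Legendre symbol by Euler's criterion: (-11/487) ≡ (-11)^243 ≡ 1 (mod 487), i.e. (-11/487) = 1.
(-11/487) = 1, so 487 splits.

splits completely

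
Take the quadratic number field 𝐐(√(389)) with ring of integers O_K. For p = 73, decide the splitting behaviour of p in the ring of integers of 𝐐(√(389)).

p splits

389 mod 4 = 1, hence disc K = 389 and O_K = ℤ[(1+√389)/2].
disc(K) = 389 is not divisible by 73; 73 is unramified.
Legendre symbol by Euler's criterion: (389/73) ≡ 389^36 ≡ 1 (mod 73), i.e. (389/73) = 1.
(389/73) = 1, so 73 splits.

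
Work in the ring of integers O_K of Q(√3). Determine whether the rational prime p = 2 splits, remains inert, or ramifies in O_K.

Since 3 ≢ 1 mod 4, the ring of integers is ℤ[√3] with discriminant 4·3 = 12.
disc(K) = 12 = 2·6, so p = 2 is ramified.

ramified — (2) = 𝔭²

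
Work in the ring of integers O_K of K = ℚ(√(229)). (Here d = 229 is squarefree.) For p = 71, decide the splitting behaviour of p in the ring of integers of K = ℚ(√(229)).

Since 229 ≡ 1 mod 4, the ring of integers is ℤ[(1+√229)/2] with discriminant 229.
71 ∤ 229, so 71 is unramified.
Legendre symbol by Euler's criterion: (229/71) ≡ 229^35 ≡ 1 (mod 71), i.e. (229/71) = 1.
Legendre symbol 1 ⇒ 71 is split.

split — (71) = 𝔭₁𝔭₂ with 𝔭₁ ≠ 𝔭₂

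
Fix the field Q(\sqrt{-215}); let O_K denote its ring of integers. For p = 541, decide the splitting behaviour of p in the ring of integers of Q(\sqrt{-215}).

p splits

d = -215 ≡ 1 (mod 4), so O_K = ℤ[(1+√-215)/2] and disc(K) = d = -215.
541 ∤ -215, so 541 is unramified.
(-215/541) = 326^270 mod 541 = 1, giving Legendre symbol 1.
Legendre symbol 1 ⇒ 541 is split.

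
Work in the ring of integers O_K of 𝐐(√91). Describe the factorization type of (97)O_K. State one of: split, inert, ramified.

d = 91 ≡ 3 (mod 4), so O_K = ℤ[√91] and disc(K) = 4d = 364.
97 ∤ 364, so 97 is unramified.
Legendre symbol by Euler's criterion: (91/97) ≡ 91^48 ≡ 1 (mod 97), i.e. (91/97) = 1.
d is a quadratic residue mod p, hence 97 splits in O_K.

97 splits in O_K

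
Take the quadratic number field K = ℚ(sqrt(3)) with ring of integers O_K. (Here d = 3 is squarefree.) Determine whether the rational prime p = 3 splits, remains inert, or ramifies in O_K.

3 mod 4 = 3, hence disc K = 4·3 = 12 and O_K = ℤ[√3].
disc(K) = 12 = 3·4, so p = 3 is ramified.

p ramifies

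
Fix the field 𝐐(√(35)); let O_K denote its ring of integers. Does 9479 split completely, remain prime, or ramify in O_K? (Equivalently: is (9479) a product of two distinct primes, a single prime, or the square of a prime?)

35 mod 4 = 3, hence disc K = 4·35 = 140 and O_K = ℤ[√35].
9479 ∤ 140, so 9479 is unramified.
Compute (35/9479) via Euler: 35^((9479-1)/2) mod 9479 = 9478, so (35/9479) = -1.
d is a non-residue mod p, hence 9479 remains inert in O_K.

remains prime (inert)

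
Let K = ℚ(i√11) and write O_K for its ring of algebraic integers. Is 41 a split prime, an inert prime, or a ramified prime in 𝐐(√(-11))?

41 remains inert

Since -11 ≡ 1 mod 4, the ring of integers is ℤ[(1+√-11)/2] with discriminant -11.
41 ∤ -11, so 41 is unramified.
Compute (-11/41) via Euler: 30^((41-1)/2) mod 41 = 40, so (-11/41) = -1.
d is a non-residue mod p, hence 41 remains inert in O_K.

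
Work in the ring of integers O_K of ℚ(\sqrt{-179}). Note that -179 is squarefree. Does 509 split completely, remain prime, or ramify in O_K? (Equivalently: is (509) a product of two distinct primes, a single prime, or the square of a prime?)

p splits

Since -179 ≡ 1 mod 4, the ring of integers is ℤ[(1+√-179)/2] with discriminant -179.
Since gcd(509, -179) = 1 the prime 509 does not ramify.
Euler's criterion: (-179)^254 mod 509 = 1. Thus (-179|509) = 1.
(-179/509) = 1, so 509 splits.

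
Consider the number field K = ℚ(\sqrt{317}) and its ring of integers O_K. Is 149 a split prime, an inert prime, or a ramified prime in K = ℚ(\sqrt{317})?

p splits

Since 317 ≡ 1 mod 4, the ring of integers is ℤ[(1+√317)/2] with discriminant 317.
Since gcd(149, 317) = 1 the prime 149 does not ramify.
Euler's criterion: 317^74 mod 149 = 1. Thus (317|149) = 1.
d is a quadratic residue mod p, hence 149 splits in O_K.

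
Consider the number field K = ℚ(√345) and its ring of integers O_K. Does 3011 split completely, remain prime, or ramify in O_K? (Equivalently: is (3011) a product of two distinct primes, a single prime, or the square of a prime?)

d = 345 ≡ 1 (mod 4), so O_K = ℤ[(1+√345)/2] and disc(K) = d = 345.
3011 ∤ 345, so 3011 is unramified.
Legendre symbol by Euler's criterion: (345/3011) ≡ 345^1505 ≡ 1 (mod 3011), i.e. (345/3011) = 1.
d is a quadratic residue mod p, hence 3011 splits in O_K.

splits completely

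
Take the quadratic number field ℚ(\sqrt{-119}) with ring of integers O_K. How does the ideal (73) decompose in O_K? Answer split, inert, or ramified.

p splits

Since -119 ≡ 1 mod 4, the ring of integers is ℤ[(1+√-119)/2] with discriminant -119.
73 ∤ -119, so 73 is unramified.
(-119/73) = 27^36 mod 73 = 1, giving Legendre symbol 1.
Legendre symbol 1 ⇒ 73 is split.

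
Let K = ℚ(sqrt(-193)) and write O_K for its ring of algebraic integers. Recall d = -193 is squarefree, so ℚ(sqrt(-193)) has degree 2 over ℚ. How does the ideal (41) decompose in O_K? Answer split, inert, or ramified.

Since -193 ≢ 1 mod 4, the ring of integers is ℤ[√-193] with discriminant 4·(-193) = -772.
41 ∤ -772, so 41 is unramified.
Legendre symbol by Euler's criterion: (-193/41) ≡ (-193)^20 ≡ 40 (mod 41), i.e. (-193/41) = -1.
(-193/41) = -1, so 41 is inert.

inert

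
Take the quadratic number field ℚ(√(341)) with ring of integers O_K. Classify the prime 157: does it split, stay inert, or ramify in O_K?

split — (157) = 𝔭₁𝔭₂ with 𝔭₁ ≠ 𝔭₂

d = 341 ≡ 1 (mod 4), so O_K = ℤ[(1+√341)/2] and disc(K) = d = 341.
Since gcd(157, 341) = 1 the prime 157 does not ramify.
Legendre symbol by Euler's criterion: (341/157) ≡ 341^78 ≡ 1 (mod 157), i.e. (341/157) = 1.
d is a quadratic residue mod p, hence 157 splits in O_K.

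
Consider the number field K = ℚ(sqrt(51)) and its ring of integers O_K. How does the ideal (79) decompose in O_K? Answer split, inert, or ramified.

splits completely

Since 51 ≢ 1 mod 4, the ring of integers is ℤ[√51] with discriminant 4·51 = 204.
Since gcd(79, 204) = 1 the prime 79 does not ramify.
Compute (51/79) via Euler: 51^((79-1)/2) mod 79 = 1, so (51/79) = 1.
d is a quadratic residue mod p, hence 79 splits in O_K.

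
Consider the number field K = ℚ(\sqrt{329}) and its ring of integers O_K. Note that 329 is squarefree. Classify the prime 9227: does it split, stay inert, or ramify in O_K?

9227 remains inert

Since 329 ≡ 1 mod 4, the ring of integers is ℤ[(1+√329)/2] with discriminant 329.
9227 ∤ 329, so 9227 is unramified.
Compute (329/9227) via Euler: 329^((9227-1)/2) mod 9227 = 9226, so (329/9227) = -1.
d is a non-residue mod p, hence 9227 remains inert in O_K.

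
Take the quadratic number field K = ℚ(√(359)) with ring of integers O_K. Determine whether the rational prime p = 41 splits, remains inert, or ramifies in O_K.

Since 359 ≢ 1 mod 4, the ring of integers is ℤ[√359] with discriminant 4·359 = 1436.
41 ∤ 1436, so 41 is unramified.
(359/41) = 31^20 mod 41 = 1, giving Legendre symbol 1.
Legendre symbol 1 ⇒ 41 is split.

splits completely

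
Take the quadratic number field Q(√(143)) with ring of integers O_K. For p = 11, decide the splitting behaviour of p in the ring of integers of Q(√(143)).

Since 143 ≢ 1 mod 4, the ring of integers is ℤ[√143] with discriminant 4·143 = 572.
disc(K) = 572 = 11·52, so p = 11 is ramified.

p ramifies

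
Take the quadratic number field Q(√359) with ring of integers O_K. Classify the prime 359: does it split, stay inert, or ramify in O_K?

ramifies in O_K

d = 359 ≡ 3 (mod 4), so O_K = ℤ[√359] and disc(K) = 4d = 1436.
disc(K) = 1436 = 359·4, so p = 359 is ramified.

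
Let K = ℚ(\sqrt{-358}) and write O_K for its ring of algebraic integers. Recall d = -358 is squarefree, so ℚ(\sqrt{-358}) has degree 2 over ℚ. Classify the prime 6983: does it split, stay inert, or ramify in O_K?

Since -358 ≢ 1 mod 4, the ring of integers is ℤ[√-358] with discriminant 4·(-358) = -1432.
6983 ∤ -1432, so 6983 is unramified.
Legendre symbol by Euler's criterion: (-358/6983) ≡ (-358)^3491 ≡ 6982 (mod 6983), i.e. (-358/6983) = -1.
(-358/6983) = -1, so 6983 is inert.

inert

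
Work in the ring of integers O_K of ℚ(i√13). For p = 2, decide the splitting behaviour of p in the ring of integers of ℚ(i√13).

2 is ramified

-13 mod 4 = 3, hence disc K = 4·(-13) = -52 and O_K = ℤ[√-13].
disc(K) = -52 = 2·(-26), so p = 2 is ramified.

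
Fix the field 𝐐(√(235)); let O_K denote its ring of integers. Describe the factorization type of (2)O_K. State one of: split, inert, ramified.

235 mod 4 = 3, hence disc K = 4·235 = 940 and O_K = ℤ[√235].
Ramification test: 2 | 940. The prime 2 ramifies in K.

p ramifies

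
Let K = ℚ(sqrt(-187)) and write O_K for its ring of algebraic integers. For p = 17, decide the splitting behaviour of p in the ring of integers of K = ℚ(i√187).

-187 mod 4 = 1, hence disc K = -187 and O_K = ℤ[(1+√-187)/2].
Ramification test: 17 | -187. The prime 17 ramifies in K.

ramified — (17) = 𝔭²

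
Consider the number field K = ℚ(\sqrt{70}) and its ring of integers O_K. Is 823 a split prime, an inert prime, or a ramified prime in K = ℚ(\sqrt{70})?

splits completely

d = 70 ≡ 2 (mod 4), so O_K = ℤ[√70] and disc(K) = 4d = 280.
disc(K) = 280 is not divisible by 823; 823 is unramified.
Compute (70/823) via Euler: 70^((823-1)/2) mod 823 = 1, so (70/823) = 1.
Legendre symbol 1 ⇒ 823 is split.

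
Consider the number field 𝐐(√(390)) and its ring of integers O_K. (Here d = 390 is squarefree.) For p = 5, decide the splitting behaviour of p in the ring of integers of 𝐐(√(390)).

Since 390 ≢ 1 mod 4, the ring of integers is ℤ[√390] with discriminant 4·390 = 1560.
Ramification test: 5 | 1560. The prime 5 ramifies in K.

ramifies in O_K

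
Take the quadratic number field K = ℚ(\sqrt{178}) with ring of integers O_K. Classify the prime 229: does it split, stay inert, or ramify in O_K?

split — (229) = 𝔭₁𝔭₂ with 𝔭₁ ≠ 𝔭₂

178 mod 4 = 2, hence disc K = 4·178 = 712 and O_K = ℤ[√178].
disc(K) = 712 is not divisible by 229; 229 is unramified.
Compute (178/229) via Euler: 178^((229-1)/2) mod 229 = 1, so (178/229) = 1.
(178/229) = 1, so 229 splits.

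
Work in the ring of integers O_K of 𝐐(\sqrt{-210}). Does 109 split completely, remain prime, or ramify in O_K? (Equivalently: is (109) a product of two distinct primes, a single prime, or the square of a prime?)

remains prime (inert)

d = -210 ≡ 2 (mod 4), so O_K = ℤ[√-210] and disc(K) = 4d = -840.
109 ∤ -840, so 109 is unramified.
Compute (-210/109) via Euler: 8^((109-1)/2) mod 109 = 108, so (-210/109) = -1.
(-210/109) = -1, so 109 is inert.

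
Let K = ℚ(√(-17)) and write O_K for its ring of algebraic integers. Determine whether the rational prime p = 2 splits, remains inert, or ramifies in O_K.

Since -17 ≢ 1 mod 4, the ring of integers is ℤ[√-17] with discriminant 4·(-17) = -68.
disc(K) = -68 = 2·(-34), so p = 2 is ramified.

ramified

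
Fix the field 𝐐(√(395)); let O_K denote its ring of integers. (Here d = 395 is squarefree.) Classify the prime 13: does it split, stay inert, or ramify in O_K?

Since 395 ≢ 1 mod 4, the ring of integers is ℤ[√395] with discriminant 4·395 = 1580.
13 ∤ 1580, so 13 is unramified.
Euler's criterion: 395^6 mod 13 = 12. Thus (395|13) = -1.
Legendre symbol -1 ⇒ 13 is inert.

inert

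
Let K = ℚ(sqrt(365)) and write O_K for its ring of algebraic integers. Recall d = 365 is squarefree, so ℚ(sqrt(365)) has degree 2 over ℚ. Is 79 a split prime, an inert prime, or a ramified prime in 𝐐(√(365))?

365 mod 4 = 1, hence disc K = 365 and O_K = ℤ[(1+√365)/2].
79 ∤ 365, so 79 is unramified.
Legendre symbol by Euler's criterion: (365/79) ≡ 365^39 ≡ 1 (mod 79), i.e. (365/79) = 1.
(365/79) = 1, so 79 splits.

splits completely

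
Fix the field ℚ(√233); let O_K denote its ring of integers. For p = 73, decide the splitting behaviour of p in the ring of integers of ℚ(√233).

Since 233 ≡ 1 mod 4, the ring of integers is ℤ[(1+√233)/2] with discriminant 233.
disc(K) = 233 is not divisible by 73; 73 is unramified.
Legendre symbol by Euler's criterion: (233/73) ≡ 233^36 ≡ 72 (mod 73), i.e. (233/73) = -1.
d is a non-residue mod p, hence 73 remains inert in O_K.

p is inert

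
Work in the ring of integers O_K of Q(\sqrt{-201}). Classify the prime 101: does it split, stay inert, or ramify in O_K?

splits completely

d = -201 ≡ 3 (mod 4), so O_K = ℤ[√-201] and disc(K) = 4d = -804.
Since gcd(101, -804) = 1 the prime 101 does not ramify.
Euler's criterion: (-201)^50 mod 101 = 1. Thus (-201|101) = 1.
(-201/101) = 1, so 101 splits.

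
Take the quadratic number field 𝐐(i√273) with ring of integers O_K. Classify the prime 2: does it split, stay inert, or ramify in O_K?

Since -273 ≢ 1 mod 4, the ring of integers is ℤ[√-273] with discriminant 4·(-273) = -1092.
disc(K) = -1092 = 2·(-546), so p = 2 is ramified.

ramified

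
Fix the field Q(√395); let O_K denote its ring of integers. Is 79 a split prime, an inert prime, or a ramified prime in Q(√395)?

79 is ramified

Since 395 ≢ 1 mod 4, the ring of integers is ℤ[√395] with discriminant 4·395 = 1580.
Ramification test: 79 | 1580. The prime 79 ramifies in K.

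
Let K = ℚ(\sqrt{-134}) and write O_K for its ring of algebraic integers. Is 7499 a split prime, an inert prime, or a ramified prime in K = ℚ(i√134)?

d = -134 ≡ 2 (mod 4), so O_K = ℤ[√-134] and disc(K) = 4d = -536.
disc(K) = -536 is not divisible by 7499; 7499 is unramified.
Euler's criterion: (-134)^3749 mod 7499 = 7498. Thus (-134|7499) = -1.
d is a non-residue mod p, hence 7499 remains inert in O_K.

p is inert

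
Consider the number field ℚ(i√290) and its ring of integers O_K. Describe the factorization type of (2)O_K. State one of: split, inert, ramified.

-290 mod 4 = 2, hence disc K = 4·(-290) = -1160 and O_K = ℤ[√-290].
Ramification test: 2 | -1160. The prime 2 ramifies in K.

2 is ramified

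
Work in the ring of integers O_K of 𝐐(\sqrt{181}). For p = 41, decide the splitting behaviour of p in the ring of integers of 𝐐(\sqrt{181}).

41 remains inert

Since 181 ≡ 1 mod 4, the ring of integers is ℤ[(1+√181)/2] with discriminant 181.
disc(K) = 181 is not divisible by 41; 41 is unramified.
Euler's criterion: 181^20 mod 41 = 40. Thus (181|41) = -1.
Legendre symbol -1 ⇒ 41 is inert.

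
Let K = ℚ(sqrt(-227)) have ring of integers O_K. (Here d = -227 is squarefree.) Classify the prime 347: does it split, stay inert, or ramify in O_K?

split

-227 mod 4 = 1, hence disc K = -227 and O_K = ℤ[(1+√-227)/2].
347 ∤ -227, so 347 is unramified.
(-227/347) = 120^173 mod 347 = 1, giving Legendre symbol 1.
(-227/347) = 1, so 347 splits.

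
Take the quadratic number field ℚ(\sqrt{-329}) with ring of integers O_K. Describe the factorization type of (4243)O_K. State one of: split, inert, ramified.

4243 splits in O_K

-329 mod 4 = 3, hence disc K = 4·(-329) = -1316 and O_K = ℤ[√-329].
4243 ∤ -1316, so 4243 is unramified.
(-329/4243) = 3914^2121 mod 4243 = 1, giving Legendre symbol 1.
(-329/4243) = 1, so 4243 splits.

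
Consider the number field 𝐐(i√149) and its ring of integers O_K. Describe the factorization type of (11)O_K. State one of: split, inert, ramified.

d = -149 ≡ 3 (mod 4), so O_K = ℤ[√-149] and disc(K) = 4d = -596.
11 ∤ -596, so 11 is unramified.
Euler's criterion: (-149)^5 mod 11 = 1. Thus (-149|11) = 1.
d is a quadratic residue mod p, hence 11 splits in O_K.

11 splits in O_K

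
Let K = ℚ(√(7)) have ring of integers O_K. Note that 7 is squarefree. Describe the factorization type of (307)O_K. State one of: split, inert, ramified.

Since 7 ≢ 1 mod 4, the ring of integers is ℤ[√7] with discriminant 4·7 = 28.
disc(K) = 28 is not divisible by 307; 307 is unramified.
Legendre symbol by Euler's criterion: (7/307) ≡ 7^153 ≡ 1 (mod 307), i.e. (7/307) = 1.
Legendre symbol 1 ⇒ 307 is split.

split — (307) = 𝔭₁𝔭₂ with 𝔭₁ ≠ 𝔭₂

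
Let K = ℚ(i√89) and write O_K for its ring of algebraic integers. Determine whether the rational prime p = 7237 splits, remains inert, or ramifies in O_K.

inert — (7237) stays prime in O_K

Since -89 ≢ 1 mod 4, the ring of integers is ℤ[√-89] with discriminant 4·(-89) = -356.
7237 ∤ -356, so 7237 is unramified.
Compute (-89/7237) via Euler: 7148^((7237-1)/2) mod 7237 = 7236, so (-89/7237) = -1.
Legendre symbol -1 ⇒ 7237 is inert.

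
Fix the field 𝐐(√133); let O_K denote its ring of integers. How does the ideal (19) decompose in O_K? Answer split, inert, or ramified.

d = 133 ≡ 1 (mod 4), so O_K = ℤ[(1+√133)/2] and disc(K) = d = 133.
Ramification test: 19 | 133. The prime 19 ramifies in K.

ramifies in O_K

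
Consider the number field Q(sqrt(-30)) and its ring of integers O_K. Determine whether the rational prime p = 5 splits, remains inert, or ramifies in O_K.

ramified

d = -30 ≡ 2 (mod 4), so O_K = ℤ[√-30] and disc(K) = 4d = -120.
disc(K) = -120 = 5·(-24), so p = 5 is ramified.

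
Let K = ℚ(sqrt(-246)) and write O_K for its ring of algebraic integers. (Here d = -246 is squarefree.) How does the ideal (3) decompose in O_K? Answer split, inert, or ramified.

-246 mod 4 = 2, hence disc K = 4·(-246) = -984 and O_K = ℤ[√-246].
3 divides disc(K) = -984, so 3 ramifies.

ramified — (3) = 𝔭²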